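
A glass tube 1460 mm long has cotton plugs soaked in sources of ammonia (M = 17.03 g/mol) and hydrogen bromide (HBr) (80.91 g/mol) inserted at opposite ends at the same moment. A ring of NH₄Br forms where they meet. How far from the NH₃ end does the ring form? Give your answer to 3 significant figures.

1000 mm

Graham's law gives d_NH₃/d_HBr = rate_NH₃/rate_HBr = √(M_HBr/M_NH₃) = √(80.91/17.03) = 2.180.
With d_NH₃ + d_HBr = 1460 mm, d_HBr = 1460/(1 + 2.180) = 459.2 mm.
d_NH₃ = 1460 − 459.2 = 1000 mm.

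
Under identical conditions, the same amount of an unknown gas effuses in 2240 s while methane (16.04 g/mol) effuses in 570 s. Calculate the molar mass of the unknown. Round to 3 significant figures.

248 g/mol

Since effusion rate ∝ 1/√M, t_X/t_CH₄ = √(M_X/M_CH₄).
2240/570 = 3.930 = √(M_X/16.04)
M_X = 16.04 × 3.930² = 16.04 × 15.44 = 248 g/mol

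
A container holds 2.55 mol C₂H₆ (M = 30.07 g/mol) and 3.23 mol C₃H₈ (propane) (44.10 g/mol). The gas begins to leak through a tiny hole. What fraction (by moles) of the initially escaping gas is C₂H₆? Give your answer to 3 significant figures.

Effusion rate of each component ∝ n_i/√M_i (partial pressure × 1/√M).
Mole fraction of C₂H₆ in the effusate = (n_C₂H₆/√M_C₂H₆) / (n_C₂H₆/√M_C₂H₆ + n_C₃H₈/√M_C₃H₈)
= (2.55/√30.07) / (2.55/√30.07 + 3.23/√44.10) = 0.4650/(0.4650 + 0.4864) = 0.489.

0.489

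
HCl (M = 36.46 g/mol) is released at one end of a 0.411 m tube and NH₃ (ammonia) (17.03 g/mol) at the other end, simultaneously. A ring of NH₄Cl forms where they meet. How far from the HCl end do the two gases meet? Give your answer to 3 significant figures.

Distances travelled in equal time are proportional to diffusion rates, so d_HCl/d_NH₃ = √(M_NH₃/M_HCl) = √(17.03/36.46) = 0.6834.
With d_HCl + d_NH₃ = 0.411 m, d_NH₃ = 0.411/(1 + 0.6834) = 0.2441 m.
d_HCl = 0.411 − 0.2441 = 0.167 m.

0.167 m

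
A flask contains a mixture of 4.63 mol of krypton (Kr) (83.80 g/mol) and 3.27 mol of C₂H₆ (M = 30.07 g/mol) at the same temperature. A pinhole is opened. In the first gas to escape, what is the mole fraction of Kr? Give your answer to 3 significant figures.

0.459

Each component's effusion rate ∝ (its partial pressure)·(1/√M) ∝ n_i/√M_i.
So x_Kr in the escaping gas = (n_Kr/√M_Kr) / Σ(n_i/√M_i)
= (4.63/√83.80) / (4.63/√83.80 + 3.27/√30.07) = 0.5058/(0.5058 + 0.5963) = 0.459.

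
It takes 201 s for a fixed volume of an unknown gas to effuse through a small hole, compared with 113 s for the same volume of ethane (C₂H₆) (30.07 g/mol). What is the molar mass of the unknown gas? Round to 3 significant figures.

95.1 g/mol

By Graham's law, t_X/t_C₂H₆ = √(M_X/M_C₂H₆).
201/113 = 1.779 = √(M_X/30.07)
M_X = 30.07 × 1.779² = 30.07 × 3.164 = 95.1 g/mol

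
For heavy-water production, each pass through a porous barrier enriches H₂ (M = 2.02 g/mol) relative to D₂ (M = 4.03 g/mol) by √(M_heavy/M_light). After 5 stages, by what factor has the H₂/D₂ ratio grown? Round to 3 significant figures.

Each stage multiplies the ratio by α = √(4.03/2.02), so after 5 stages the overall factor is α^5 = (4.03/2.02)^(5/2).
= 1.99505^(5/2) = 5.62.

5.62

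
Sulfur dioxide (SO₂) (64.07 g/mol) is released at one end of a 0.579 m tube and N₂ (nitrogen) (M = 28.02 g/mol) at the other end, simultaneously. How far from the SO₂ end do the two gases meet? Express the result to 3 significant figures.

0.230 m

The fronts meet when d_SO₂ + d_N₂ = L with d_SO₂/d_N₂ = √(M_N₂/M_SO₂) (Graham's law). Here √(M_N₂/M_SO₂) = √(28.02/64.07) = 0.6613.
With d_SO₂ + d_N₂ = 0.579 m, d_N₂ = 0.579/(1 + 0.6613) = 0.3485 m.
d_SO₂ = 0.579 − 0.3485 = 0.230 m.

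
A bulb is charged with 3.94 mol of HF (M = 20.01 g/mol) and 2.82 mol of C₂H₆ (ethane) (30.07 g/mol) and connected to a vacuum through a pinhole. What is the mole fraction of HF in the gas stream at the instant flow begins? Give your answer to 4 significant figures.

0.6314

The effusion rate of species i is ∝ p_i/√M_i ∝ n_i/√M_i.
Mole fraction of HF in the effusate = (n_HF/√M_HF) / (n_HF/√M_HF + n_C₂H₆/√M_C₂H₆)
= (3.94/√20.01) / (3.94/√20.01 + 2.82/√30.07) = 0.8808/(0.8808 + 0.5143) = 0.6314.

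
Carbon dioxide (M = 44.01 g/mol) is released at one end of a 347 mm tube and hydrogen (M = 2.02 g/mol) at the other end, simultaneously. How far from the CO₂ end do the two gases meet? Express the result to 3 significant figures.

61.2 mm

Graham's law gives d_CO₂/d_H₂ = rate_CO₂/rate_H₂ = √(M_H₂/M_CO₂) = √(2.02/44.01) = 0.2142.
With d_CO₂ + d_H₂ = 347 mm, d_H₂ = 347/(1 + 0.2142) = 285.8 mm.
d_CO₂ = 347 − 285.8 = 61.2 mm.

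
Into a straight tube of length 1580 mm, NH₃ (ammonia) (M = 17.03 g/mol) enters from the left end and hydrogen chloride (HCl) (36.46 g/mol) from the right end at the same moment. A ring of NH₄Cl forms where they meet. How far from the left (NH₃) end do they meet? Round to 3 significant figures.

939 mm

In equal time, each gas travels a distance ∝ its rate ∝ 1/√M, so d_NH₃/d_HCl = √(M_HCl/M_NH₃) = √(36.46/17.03) = 1.463.
With d_NH₃ + d_HCl = 1580 mm, d_HCl = 1580/(1 + 1.463) = 641.4 mm.
d_NH₃ = 1580 − 641.4 = 939 mm.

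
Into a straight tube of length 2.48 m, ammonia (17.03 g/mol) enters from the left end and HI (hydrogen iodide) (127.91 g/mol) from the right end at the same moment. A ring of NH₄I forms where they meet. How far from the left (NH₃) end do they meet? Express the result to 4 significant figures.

1.817 m

Distances travelled in equal time are proportional to diffusion rates, so d_NH₃/d_HI = √(M_HI/M_NH₃) = √(127.91/17.03) = 2.741.
With d_NH₃ + d_HI = 2.48 m, d_HI = 2.48/(1 + 2.741) = 0.6630 m.
d_NH₃ = 2.48 − 0.6630 = 1.817 m.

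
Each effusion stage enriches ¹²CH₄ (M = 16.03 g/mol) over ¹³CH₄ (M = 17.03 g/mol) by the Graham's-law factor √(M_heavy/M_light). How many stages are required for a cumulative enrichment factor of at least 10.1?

77

Per stage α = (17.03/16.03)^(1/2) = 1.06238^0.5, giving ln α = 0.03026.
Need α^N ≥ 10.1 ⇒ N ≥ ln(10.1) / ln α = 2.313 / 0.03026 = 76.43.
Minimum whole number of stages: N = 77.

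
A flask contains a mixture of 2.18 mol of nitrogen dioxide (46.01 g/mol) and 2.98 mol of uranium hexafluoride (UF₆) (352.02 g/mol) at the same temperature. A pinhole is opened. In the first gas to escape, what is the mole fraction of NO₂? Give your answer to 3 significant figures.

0.669

Each component's effusion rate ∝ (its partial pressure)·(1/√M) ∝ n_i/√M_i.
Mole fraction of NO₂ in the effusate = (n_NO₂/√M_NO₂) / (n_NO₂/√M_NO₂ + n_UF₆/√M_UF₆)
= (2.18/√46.01) / (2.18/√46.01 + 2.98/√352.02) = 0.3214/(0.3214 + 0.1588) = 0.669.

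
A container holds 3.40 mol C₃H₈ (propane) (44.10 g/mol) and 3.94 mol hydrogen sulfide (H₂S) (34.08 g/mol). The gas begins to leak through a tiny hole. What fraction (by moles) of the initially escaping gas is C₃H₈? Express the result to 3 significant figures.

0.431

The effusion rate of species i is ∝ p_i/√M_i ∝ n_i/√M_i.
So x_C₃H₈ in the escaping gas = (n_C₃H₈/√M_C₃H₈) / Σ(n_i/√M_i)
= (3.40/√44.10) / (3.40/√44.10 + 3.94/√34.08) = 0.5120/(0.5120 + 0.6749) = 0.431.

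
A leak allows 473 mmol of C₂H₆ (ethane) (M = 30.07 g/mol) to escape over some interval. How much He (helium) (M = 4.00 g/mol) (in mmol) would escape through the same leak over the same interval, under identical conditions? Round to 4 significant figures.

1297 mmol

Since effusion rate ∝ 1/√M, rate_He/rate_C₂H₆ = √(M_C₂H₆/M_He) = √(30.07/4.00) = √7.518 = 2.742.
So the amount for He is 473 × 2.742 = 1297 mmol.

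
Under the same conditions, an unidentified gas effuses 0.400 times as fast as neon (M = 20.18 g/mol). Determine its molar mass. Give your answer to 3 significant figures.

126 g/mol

By Graham's law, rate_X/rate_Ne = √(M_Ne/M_X).
0.400 = √(20.18/M_X)
M_X = 20.18 / 0.400² = 20.18 / 0.1600 = 126 g/mol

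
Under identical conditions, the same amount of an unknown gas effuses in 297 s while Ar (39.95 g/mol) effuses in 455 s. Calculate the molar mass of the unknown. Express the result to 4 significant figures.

By Graham's law, t_X/t_Ar = √(M_X/M_Ar).
297/455 = 0.6527 = √(M_X/39.95)
M_X = 39.95 × 0.6527² = 39.95 × 0.4261 = 17.02 g/mol

17.02 g/mol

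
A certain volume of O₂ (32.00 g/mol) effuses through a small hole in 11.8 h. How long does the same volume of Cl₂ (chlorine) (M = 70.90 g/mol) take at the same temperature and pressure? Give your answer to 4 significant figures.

17.56 h

By Graham's law, t_Cl₂/t_O₂ = √(M_Cl₂/M_O₂) = √(70.90/32.00) = √2.216 = 1.488.
So the time for Cl₂ is 11.8 × 1.488 = 17.56 h.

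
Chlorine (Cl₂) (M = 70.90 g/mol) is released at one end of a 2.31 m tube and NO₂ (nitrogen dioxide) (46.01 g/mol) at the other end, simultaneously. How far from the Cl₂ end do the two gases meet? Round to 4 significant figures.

1.031 m

In equal time, each gas travels a distance ∝ its rate ∝ 1/√M, so d_Cl₂/d_NO₂ = √(M_NO₂/M_Cl₂) = √(46.01/70.90) = 0.8056.
With d_Cl₂ + d_NO₂ = 2.31 m, d_NO₂ = 2.31/(1 + 0.8056) = 1.279 m.
d_Cl₂ = 2.31 − 1.279 = 1.031 m.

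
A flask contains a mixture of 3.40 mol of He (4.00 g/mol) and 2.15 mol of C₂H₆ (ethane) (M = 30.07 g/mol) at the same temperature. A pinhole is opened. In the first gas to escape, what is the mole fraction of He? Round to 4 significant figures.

0.8126

The effusion rate of species i is ∝ p_i/√M_i ∝ n_i/√M_i.
So x_He in the escaping gas = (n_He/√M_He) / Σ(n_i/√M_i)
= (3.40/√4.00) / (3.40/√4.00 + 2.15/√30.07) = 1.700/(1.700 + 0.3921) = 0.8126.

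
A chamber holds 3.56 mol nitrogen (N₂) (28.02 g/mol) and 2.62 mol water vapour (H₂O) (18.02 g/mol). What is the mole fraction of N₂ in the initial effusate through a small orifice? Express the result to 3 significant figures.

Each component's effusion rate ∝ (its partial pressure)·(1/√M) ∝ n_i/√M_i.
Mole fraction of N₂ in the effusate = (n_N₂/√M_N₂) / (n_N₂/√M_N₂ + n_H₂O/√M_H₂O)
= (3.56/√28.02) / (3.56/√28.02 + 2.62/√18.02) = 0.6725/(0.6725 + 0.6172) = 0.521.

0.521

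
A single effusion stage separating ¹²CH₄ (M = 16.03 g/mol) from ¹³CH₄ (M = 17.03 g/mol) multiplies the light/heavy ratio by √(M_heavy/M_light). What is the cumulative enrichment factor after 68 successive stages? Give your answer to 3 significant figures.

Overall factor = α^68 with α = √(17.03/16.03), i.e. (17.03/16.03)^(68/2).
= 1.06238^34 = 7.83.

7.83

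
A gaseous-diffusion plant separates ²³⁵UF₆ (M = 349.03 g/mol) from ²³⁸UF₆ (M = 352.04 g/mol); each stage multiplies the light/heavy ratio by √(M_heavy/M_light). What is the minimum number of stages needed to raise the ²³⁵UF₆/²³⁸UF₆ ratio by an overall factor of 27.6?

773

Single-stage factor α = √(352.04/349.03), so ln α = ½ ln(1.00862) = 0.004293.
Need α^N ≥ 27.6 ⇒ N ≥ ln(27.6) / ln α = 3.318 / 0.004293 = 772.76.
So at least 773 stages are needed.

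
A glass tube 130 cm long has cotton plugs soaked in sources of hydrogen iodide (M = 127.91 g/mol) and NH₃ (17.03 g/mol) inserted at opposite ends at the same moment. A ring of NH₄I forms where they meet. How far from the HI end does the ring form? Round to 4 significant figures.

34.75 cm

Distances travelled in equal time are proportional to diffusion rates, so d_HI/d_NH₃ = √(M_NH₃/M_HI) = √(17.03/127.91) = 0.3649.
With d_HI + d_NH₃ = 130 cm, d_NH₃ = 130/(1 + 0.3649) = 95.25 cm.
d_HI = 130 − 95.25 = 34.75 cm.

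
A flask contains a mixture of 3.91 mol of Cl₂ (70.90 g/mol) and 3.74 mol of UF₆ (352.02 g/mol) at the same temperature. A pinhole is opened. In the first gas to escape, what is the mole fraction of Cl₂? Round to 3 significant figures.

0.700

The effusion rate of species i is ∝ p_i/√M_i ∝ n_i/√M_i.
x_Cl₂(eff) = (n_Cl₂/√M_Cl₂) / (n_Cl₂/√M_Cl₂ + n_UF₆/√M_UF₆)
= (3.91/√70.90) / (3.91/√70.90 + 3.74/√352.02) = 0.4644/(0.4644 + 0.1993) = 0.700.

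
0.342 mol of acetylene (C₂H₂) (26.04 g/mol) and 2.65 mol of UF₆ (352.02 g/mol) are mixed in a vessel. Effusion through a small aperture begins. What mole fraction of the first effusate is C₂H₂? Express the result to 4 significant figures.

Each component's effusion rate ∝ (its partial pressure)·(1/√M) ∝ n_i/√M_i.
Mole fraction of C₂H₂ in the effusate = (n_C₂H₂/√M_C₂H₂) / (n_C₂H₂/√M_C₂H₂ + n_UF₆/√M_UF₆)
= (0.342/√26.04) / (0.342/√26.04 + 2.65/√352.02) = 0.06702/(0.06702 + 0.1412) = 0.3218.

0.3218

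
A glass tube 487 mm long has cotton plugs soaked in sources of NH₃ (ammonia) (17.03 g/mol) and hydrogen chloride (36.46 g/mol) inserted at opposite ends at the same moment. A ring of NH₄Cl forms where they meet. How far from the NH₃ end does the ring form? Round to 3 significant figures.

289 mm

The fronts meet when d_NH₃ + d_HCl = L with d_NH₃/d_HCl = √(M_HCl/M_NH₃) (Graham's law). Here √(M_HCl/M_NH₃) = √(36.46/17.03) = 1.463.
With d_NH₃ + d_HCl = 487 mm, d_HCl = 487/(1 + 1.463) = 197.7 mm.
d_NH₃ = 487 − 197.7 = 289 mm.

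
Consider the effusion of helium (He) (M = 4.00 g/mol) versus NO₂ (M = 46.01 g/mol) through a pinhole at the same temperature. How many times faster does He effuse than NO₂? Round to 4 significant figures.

From Graham's law, rate_He/rate_NO₂ = √(M_NO₂/M_He) = √(46.01/4.00) = √11.50 = 3.392.

3.392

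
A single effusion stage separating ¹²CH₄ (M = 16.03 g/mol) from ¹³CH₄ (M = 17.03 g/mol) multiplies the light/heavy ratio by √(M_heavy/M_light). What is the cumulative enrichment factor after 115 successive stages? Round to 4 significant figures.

Overall factor = α^115 with α = √(17.03/16.03), i.e. (17.03/16.03)^(115/2).
= 1.06238^(115/2) = 32.45.

32.45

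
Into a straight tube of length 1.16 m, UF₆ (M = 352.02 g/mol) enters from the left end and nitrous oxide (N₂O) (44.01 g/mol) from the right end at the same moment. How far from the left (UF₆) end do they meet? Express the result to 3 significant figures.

The fronts meet when d_UF₆ + d_N₂O = L with d_UF₆/d_N₂O = √(M_N₂O/M_UF₆) (Graham's law). Here √(M_N₂O/M_UF₆) = √(44.01/352.02) = 0.3536.
With d_UF₆ + d_N₂O = 1.16 m, d_N₂O = 1.16/(1 + 0.3536) = 0.8570 m.
d_UF₆ = 1.16 − 0.8570 = 0.303 m.

0.303 m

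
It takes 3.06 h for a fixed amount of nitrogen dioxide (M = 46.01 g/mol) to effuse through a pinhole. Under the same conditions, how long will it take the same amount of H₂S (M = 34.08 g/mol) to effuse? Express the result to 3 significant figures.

From Graham's law, t_H₂S/t_NO₂ = √(M_H₂S/M_NO₂) = √(34.08/46.01) = √0.7407 = 0.8606.
So the time for H₂S is 3.06 × 0.8606 = 2.63 h.

2.63 h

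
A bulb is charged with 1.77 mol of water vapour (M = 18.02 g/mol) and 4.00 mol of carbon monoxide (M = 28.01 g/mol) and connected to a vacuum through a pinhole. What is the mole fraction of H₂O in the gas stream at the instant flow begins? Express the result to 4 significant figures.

0.3555

Each component's effusion rate ∝ (its partial pressure)·(1/√M) ∝ n_i/√M_i.
x_H₂O(eff) = (n_H₂O/√M_H₂O) / (n_H₂O/√M_H₂O + n_CO/√M_CO)
= (1.77/√18.02) / (1.77/√18.02 + 4.00/√28.01) = 0.4170/(0.4170 + 0.7558) = 0.3555.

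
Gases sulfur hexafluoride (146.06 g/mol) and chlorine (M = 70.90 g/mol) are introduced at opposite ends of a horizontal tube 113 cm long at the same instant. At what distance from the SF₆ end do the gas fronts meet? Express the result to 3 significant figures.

46.4 cm

Graham's law gives d_SF₆/d_Cl₂ = rate_SF₆/rate_Cl₂ = √(M_Cl₂/M_SF₆) = √(70.90/146.06) = 0.6967.
With d_SF₆ + d_Cl₂ = 113 cm, d_Cl₂ = 113/(1 + 0.6967) = 66.60 cm.
d_SF₆ = 113 − 66.60 = 46.4 cm.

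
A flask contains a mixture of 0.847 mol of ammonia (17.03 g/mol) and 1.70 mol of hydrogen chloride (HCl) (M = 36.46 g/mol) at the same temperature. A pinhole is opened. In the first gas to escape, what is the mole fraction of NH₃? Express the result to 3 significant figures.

0.422

The effusion rate of species i is ∝ p_i/√M_i ∝ n_i/√M_i.
So x_NH₃ in the escaping gas = (n_NH₃/√M_NH₃) / Σ(n_i/√M_i)
= (0.847/√17.03) / (0.847/√17.03 + 1.70/√36.46) = 0.2052/(0.2052 + 0.2815) = 0.422.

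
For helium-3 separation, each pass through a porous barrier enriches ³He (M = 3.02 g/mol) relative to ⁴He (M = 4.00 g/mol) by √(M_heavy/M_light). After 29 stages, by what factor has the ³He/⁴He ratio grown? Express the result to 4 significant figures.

58.85

The single-stage factor is √(M_heavy/M_light), so 29 stages give [√(4.00/3.02)]^29 = (4.00/3.02)^(29/2).
= 1.32450^(29/2) = 58.85.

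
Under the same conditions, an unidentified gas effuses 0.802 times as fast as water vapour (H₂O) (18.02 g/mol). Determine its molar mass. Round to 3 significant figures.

28.0 g/mol

Since effusion rate ∝ 1/√M, rate_X/rate_H₂O = √(M_H₂O/M_X).
0.802 = √(18.02/M_X)
M_X = 18.02 / 0.802² = 18.02 / 0.6432 = 28.0 g/mol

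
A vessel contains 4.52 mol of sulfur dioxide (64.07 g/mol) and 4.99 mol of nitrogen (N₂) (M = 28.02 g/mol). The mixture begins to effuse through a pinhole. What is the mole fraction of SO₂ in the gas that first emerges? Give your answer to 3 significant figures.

Effusion rate of each component ∝ n_i/√M_i (partial pressure × 1/√M).
Mole fraction of SO₂ in the effusate = (n_SO₂/√M_SO₂) / (n_SO₂/√M_SO₂ + n_N₂/√M_N₂)
= (4.52/√64.07) / (4.52/√64.07 + 4.99/√28.02) = 0.5647/(0.5647 + 0.9427) = 0.375.

0.375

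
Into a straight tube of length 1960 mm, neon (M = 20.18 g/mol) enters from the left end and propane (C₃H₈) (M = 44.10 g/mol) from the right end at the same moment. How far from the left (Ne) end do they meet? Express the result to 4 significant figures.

Distances travelled in equal time are proportional to diffusion rates, so d_Ne/d_C₃H₈ = √(M_C₃H₈/M_Ne) = √(44.10/20.18) = 1.478.
With d_Ne + d_C₃H₈ = 1960 mm, d_C₃H₈ = 1960/(1 + 1.478) = 790.9 mm.
d_Ne = 1960 − 790.9 = 1169 mm.

1169 mm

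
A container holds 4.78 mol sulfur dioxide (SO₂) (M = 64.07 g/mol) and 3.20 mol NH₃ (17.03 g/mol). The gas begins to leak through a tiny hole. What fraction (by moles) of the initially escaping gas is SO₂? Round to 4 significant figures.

0.4351

Effusion rate of each component ∝ n_i/√M_i (partial pressure × 1/√M).
So x_SO₂ in the escaping gas = (n_SO₂/√M_SO₂) / Σ(n_i/√M_i)
= (4.78/√64.07) / (4.78/√64.07 + 3.20/√17.03) = 0.5972/(0.5972 + 0.7754) = 0.4351.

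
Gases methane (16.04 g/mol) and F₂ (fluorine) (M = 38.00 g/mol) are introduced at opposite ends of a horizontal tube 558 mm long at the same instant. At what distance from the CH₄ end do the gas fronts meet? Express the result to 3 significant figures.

338 mm

Graham's law gives d_CH₄/d_F₂ = rate_CH₄/rate_F₂ = √(M_F₂/M_CH₄) = √(38.00/16.04) = 1.539.
With d_CH₄ + d_F₂ = 558 mm, d_F₂ = 558/(1 + 1.539) = 219.8 mm.
d_CH₄ = 558 − 219.8 = 338 mm.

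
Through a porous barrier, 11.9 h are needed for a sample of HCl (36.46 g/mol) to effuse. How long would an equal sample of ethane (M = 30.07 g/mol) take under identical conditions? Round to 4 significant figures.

10.81 h

Graham's law gives t_C₂H₆/t_HCl = √(M_C₂H₆/M_HCl) = √(30.07/36.46) = √0.8247 = 0.9082.
So the time for C₂H₆ is 11.9 × 0.9082 = 10.81 h.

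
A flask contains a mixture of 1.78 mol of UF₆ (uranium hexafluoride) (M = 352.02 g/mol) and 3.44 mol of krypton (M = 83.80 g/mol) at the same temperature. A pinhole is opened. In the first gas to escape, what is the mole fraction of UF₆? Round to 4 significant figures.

0.2016

Each component's effusion rate ∝ (its partial pressure)·(1/√M) ∝ n_i/√M_i.
So x_UF₆ in the escaping gas = (n_UF₆/√M_UF₆) / Σ(n_i/√M_i)
= (1.78/√352.02) / (1.78/√352.02 + 3.44/√83.80) = 0.09487/(0.09487 + 0.3758) = 0.2016.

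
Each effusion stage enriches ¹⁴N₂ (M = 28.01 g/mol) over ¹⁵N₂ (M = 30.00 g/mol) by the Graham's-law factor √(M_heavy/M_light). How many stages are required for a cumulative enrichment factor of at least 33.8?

103

Single-stage factor α = √(30.00/28.01), so ln α = ½ ln(1.07105) = 0.03432.
Need α^N ≥ 33.8 ⇒ N ≥ ln(33.8) / ln α = 3.520 / 0.03432 = 102.58.
So at least 103 stages are needed.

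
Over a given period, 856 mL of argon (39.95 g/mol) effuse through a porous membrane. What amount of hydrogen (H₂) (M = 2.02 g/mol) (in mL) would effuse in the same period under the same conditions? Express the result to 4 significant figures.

Since effusion rate ∝ 1/√M, rate_H₂/rate_Ar = √(M_Ar/M_H₂) = √(39.95/2.02) = √19.78 = 4.447.
So the volume for H₂ is 856 × 4.447 = 3807 mL.

3807 mL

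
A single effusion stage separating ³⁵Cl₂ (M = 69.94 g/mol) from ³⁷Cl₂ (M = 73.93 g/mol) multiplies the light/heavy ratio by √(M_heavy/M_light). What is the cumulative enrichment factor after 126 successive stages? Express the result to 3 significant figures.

Each stage multiplies the ratio by α = √(73.93/69.94), so after 126 stages the overall factor is α^126 = (73.93/69.94)^(126/2).
= 1.05705^63 = 33.0.

33.0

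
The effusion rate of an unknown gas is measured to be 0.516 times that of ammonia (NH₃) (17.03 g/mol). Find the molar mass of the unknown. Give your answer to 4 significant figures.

63.96 g/mol

Graham's law gives rate_X/rate_NH₃ = √(M_NH₃/M_X).
0.516 = √(17.03/M_X)
M_X = 17.03 / 0.516² = 17.03 / 0.2663 = 63.96 g/mol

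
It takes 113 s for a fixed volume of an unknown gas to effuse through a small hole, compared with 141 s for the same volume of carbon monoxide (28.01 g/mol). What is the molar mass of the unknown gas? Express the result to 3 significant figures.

Graham's law gives t_X/t_CO = √(M_X/M_CO).
113/141 = 0.8014 = √(M_X/28.01)
M_X = 28.01 × 0.8014² = 28.01 × 0.6423 = 18.0 g/mol

18.0 g/mol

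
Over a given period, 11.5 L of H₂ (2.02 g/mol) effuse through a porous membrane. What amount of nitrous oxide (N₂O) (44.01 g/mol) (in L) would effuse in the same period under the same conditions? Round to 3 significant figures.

Graham's law gives rate_N₂O/rate_H₂ = √(M_H₂/M_N₂O) = √(2.02/44.01) = √0.04590 = 0.2142.
So the volume for N₂O is 11.5 × 0.2142 = 2.46 L.

2.46 L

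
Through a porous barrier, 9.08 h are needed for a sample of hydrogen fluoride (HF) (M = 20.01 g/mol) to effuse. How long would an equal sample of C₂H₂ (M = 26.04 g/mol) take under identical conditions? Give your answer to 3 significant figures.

Since effusion rate ∝ 1/√M, t_C₂H₂/t_HF = √(M_C₂H₂/M_HF) = √(26.04/20.01) = √1.301 = 1.141.
So the time for C₂H₂ is 9.08 × 1.141 = 10.4 h.

10.4 h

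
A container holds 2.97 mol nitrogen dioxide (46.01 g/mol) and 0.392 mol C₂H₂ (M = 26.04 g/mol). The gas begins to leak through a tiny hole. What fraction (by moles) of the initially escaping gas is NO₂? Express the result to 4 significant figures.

Effusion rate of each component ∝ n_i/√M_i (partial pressure × 1/√M).
Mole fraction of NO₂ in the effusate = (n_NO₂/√M_NO₂) / (n_NO₂/√M_NO₂ + n_C₂H₂/√M_C₂H₂)
= (2.97/√46.01) / (2.97/√46.01 + 0.392/√26.04) = 0.4379/(0.4379 + 0.07682) = 0.8507.

0.8507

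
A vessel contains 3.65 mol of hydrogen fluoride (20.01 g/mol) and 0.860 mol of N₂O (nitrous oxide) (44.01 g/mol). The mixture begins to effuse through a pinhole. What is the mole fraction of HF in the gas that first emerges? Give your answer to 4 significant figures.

The effusion rate of species i is ∝ p_i/√M_i ∝ n_i/√M_i.
Mole fraction of HF in the effusate = (n_HF/√M_HF) / (n_HF/√M_HF + n_N₂O/√M_N₂O)
= (3.65/√20.01) / (3.65/√20.01 + 0.860/√44.01) = 0.8160/(0.8160 + 0.1296) = 0.8629.

0.8629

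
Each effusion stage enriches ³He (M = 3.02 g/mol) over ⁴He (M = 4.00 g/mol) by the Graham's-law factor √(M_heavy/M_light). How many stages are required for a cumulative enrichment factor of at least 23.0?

23

With α = √(4.00/3.02) per stage, ln α = ½ ln(1.32450) = 0.1405.
Need α^N ≥ 23.0 ⇒ N ≥ ln(23.0) / ln α = 3.135 / 0.1405 = 22.31.
Minimum whole number of stages: N = 23.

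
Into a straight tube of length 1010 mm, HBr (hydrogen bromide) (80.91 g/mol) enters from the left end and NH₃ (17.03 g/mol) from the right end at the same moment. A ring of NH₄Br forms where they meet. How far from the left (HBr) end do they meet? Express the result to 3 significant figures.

318 mm

Graham's law gives d_HBr/d_NH₃ = rate_HBr/rate_NH₃ = √(M_NH₃/M_HBr) = √(17.03/80.91) = 0.4588.
With d_HBr + d_NH₃ = 1010 mm, d_NH₃ = 1010/(1 + 0.4588) = 692.4 mm.
d_HBr = 1010 − 692.4 = 318 mm.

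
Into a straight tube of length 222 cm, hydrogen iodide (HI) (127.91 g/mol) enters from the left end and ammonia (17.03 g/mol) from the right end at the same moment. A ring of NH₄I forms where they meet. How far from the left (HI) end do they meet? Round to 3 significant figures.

59.3 cm

Graham's law gives d_HI/d_NH₃ = rate_HI/rate_NH₃ = √(M_NH₃/M_HI) = √(17.03/127.91) = 0.3649.
With d_HI + d_NH₃ = 222 cm, d_NH₃ = 222/(1 + 0.3649) = 162.7 cm.
d_HI = 222 − 162.7 = 59.3 cm.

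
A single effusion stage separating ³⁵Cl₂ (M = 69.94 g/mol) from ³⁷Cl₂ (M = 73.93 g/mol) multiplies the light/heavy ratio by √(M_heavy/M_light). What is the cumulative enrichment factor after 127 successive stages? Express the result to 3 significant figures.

Each stage multiplies the ratio by α = √(73.93/69.94), so after 127 stages the overall factor is α^127 = (73.93/69.94)^(127/2).
= 1.05705^(127/2) = 33.9.

33.9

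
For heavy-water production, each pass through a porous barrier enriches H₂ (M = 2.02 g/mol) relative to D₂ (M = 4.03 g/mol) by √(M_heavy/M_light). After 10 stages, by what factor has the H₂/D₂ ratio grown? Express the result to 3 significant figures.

After 10 stages the ratio has grown by (√(4.03/2.02))^10 = (4.03/2.02)^(10/2).
= 1.99505^5 = 31.6.

31.6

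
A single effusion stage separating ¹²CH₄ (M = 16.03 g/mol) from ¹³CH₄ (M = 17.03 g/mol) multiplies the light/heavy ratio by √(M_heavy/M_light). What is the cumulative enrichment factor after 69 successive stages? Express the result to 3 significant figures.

8.07

After 69 stages the ratio has grown by (√(17.03/16.03))^69 = (17.03/16.03)^(69/2).
= 1.06238^(69/2) = 8.07.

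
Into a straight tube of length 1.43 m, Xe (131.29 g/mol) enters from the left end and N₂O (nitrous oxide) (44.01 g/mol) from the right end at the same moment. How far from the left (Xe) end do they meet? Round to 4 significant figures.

0.5243 m

The fronts meet when d_Xe + d_N₂O = L with d_Xe/d_N₂O = √(M_N₂O/M_Xe) (Graham's law). Here √(M_N₂O/M_Xe) = √(44.01/131.29) = 0.5790.
With d_Xe + d_N₂O = 1.43 m, d_N₂O = 1.43/(1 + 0.5790) = 0.9057 m.
d_Xe = 1.43 − 0.9057 = 0.5243 m.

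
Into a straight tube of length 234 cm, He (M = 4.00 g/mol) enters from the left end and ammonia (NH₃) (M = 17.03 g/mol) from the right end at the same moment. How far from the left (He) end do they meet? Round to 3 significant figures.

158 cm

Graham's law gives d_He/d_NH₃ = rate_He/rate_NH₃ = √(M_NH₃/M_He) = √(17.03/4.00) = 2.063.
With d_He + d_NH₃ = 234 cm, d_NH₃ = 234/(1 + 2.063) = 76.39 cm.
d_He = 234 − 76.39 = 158 cm.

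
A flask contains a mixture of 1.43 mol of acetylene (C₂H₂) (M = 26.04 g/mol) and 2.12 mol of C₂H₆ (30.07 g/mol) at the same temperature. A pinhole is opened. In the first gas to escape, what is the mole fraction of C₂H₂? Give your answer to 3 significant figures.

0.420

Rate_i ∝ x_i/√M_i (Graham's law weighted by mole fraction), so the effusate composition follows n_i/√M_i.
Mole fraction of C₂H₂ in the effusate = (n_C₂H₂/√M_C₂H₂) / (n_C₂H₂/√M_C₂H₂ + n_C₂H₆/√M_C₂H₆)
= (1.43/√26.04) / (1.43/√26.04 + 2.12/√30.07) = 0.2802/(0.2802 + 0.3866) = 0.420.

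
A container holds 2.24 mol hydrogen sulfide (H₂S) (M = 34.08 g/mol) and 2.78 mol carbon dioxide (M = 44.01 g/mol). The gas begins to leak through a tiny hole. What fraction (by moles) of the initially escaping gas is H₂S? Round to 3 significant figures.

0.478

The effusion rate of species i is ∝ p_i/√M_i ∝ n_i/√M_i.
Mole fraction of H₂S in the effusate = (n_H₂S/√M_H₂S) / (n_H₂S/√M_H₂S + n_CO₂/√M_CO₂)
= (2.24/√34.08) / (2.24/√34.08 + 2.78/√44.01) = 0.3837/(0.3837 + 0.4191) = 0.478.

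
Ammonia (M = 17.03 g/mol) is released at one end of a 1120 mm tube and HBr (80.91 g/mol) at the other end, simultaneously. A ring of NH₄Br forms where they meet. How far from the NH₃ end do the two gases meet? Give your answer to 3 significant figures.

The fronts meet when d_NH₃ + d_HBr = L with d_NH₃/d_HBr = √(M_HBr/M_NH₃) (Graham's law). Here √(M_HBr/M_NH₃) = √(80.91/17.03) = 2.180.
With d_NH₃ + d_HBr = 1120 mm, d_HBr = 1120/(1 + 2.180) = 352.2 mm.
d_NH₃ = 1120 − 352.2 = 768 mm.

768 mm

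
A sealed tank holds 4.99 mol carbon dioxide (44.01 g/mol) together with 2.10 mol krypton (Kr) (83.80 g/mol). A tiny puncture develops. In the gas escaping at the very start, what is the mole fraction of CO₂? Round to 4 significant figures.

Rate_i ∝ x_i/√M_i (Graham's law weighted by mole fraction), so the effusate composition follows n_i/√M_i.
Mole fraction of CO₂ in the effusate = (n_CO₂/√M_CO₂) / (n_CO₂/√M_CO₂ + n_Kr/√M_Kr)
= (4.99/√44.01) / (4.99/√44.01 + 2.10/√83.80) = 0.7522/(0.7522 + 0.2294) = 0.7663.

0.7663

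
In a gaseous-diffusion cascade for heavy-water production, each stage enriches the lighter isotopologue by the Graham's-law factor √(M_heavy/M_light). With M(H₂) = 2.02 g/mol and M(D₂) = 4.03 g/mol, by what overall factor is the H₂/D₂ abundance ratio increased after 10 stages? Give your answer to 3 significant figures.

Each stage multiplies the ratio by α = √(4.03/2.02), so after 10 stages the overall factor is α^10 = (4.03/2.02)^(10/2).
= 1.99505^5 = 31.6.

31.6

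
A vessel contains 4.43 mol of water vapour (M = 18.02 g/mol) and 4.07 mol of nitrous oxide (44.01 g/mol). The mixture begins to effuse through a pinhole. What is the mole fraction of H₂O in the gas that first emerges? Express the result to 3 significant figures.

0.630

Rate_i ∝ x_i/√M_i (Graham's law weighted by mole fraction), so the effusate composition follows n_i/√M_i.
x_H₂O(eff) = (n_H₂O/√M_H₂O) / (n_H₂O/√M_H₂O + n_N₂O/√M_N₂O)
= (4.43/√18.02) / (4.43/√18.02 + 4.07/√44.01) = 1.044/(1.044 + 0.6135) = 0.630.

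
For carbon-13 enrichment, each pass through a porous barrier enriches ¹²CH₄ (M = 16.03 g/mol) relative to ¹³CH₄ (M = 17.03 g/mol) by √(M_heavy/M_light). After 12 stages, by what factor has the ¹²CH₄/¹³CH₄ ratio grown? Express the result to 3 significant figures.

1.44

Overall factor = α^12 with α = √(17.03/16.03), i.e. (17.03/16.03)^(12/2).
= 1.06238^6 = 1.44.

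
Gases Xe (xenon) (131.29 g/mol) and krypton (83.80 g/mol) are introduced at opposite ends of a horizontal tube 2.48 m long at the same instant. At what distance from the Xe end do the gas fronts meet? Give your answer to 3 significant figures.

Distances travelled in equal time are proportional to diffusion rates, so d_Xe/d_Kr = √(M_Kr/M_Xe) = √(83.80/131.29) = 0.7989.
With d_Xe + d_Kr = 2.48 m, d_Kr = 2.48/(1 + 0.7989) = 1.379 m.
d_Xe = 2.48 − 1.379 = 1.10 m.

1.10 m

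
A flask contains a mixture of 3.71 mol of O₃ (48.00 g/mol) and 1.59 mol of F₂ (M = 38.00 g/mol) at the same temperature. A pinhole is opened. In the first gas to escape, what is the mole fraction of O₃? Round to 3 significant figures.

Effusion rate of each component ∝ n_i/√M_i (partial pressure × 1/√M).
x_O₃(eff) = (n_O₃/√M_O₃) / (n_O₃/√M_O₃ + n_F₂/√M_F₂)
= (3.71/√48.00) / (3.71/√48.00 + 1.59/√38.00) = 0.5355/(0.5355 + 0.2579) = 0.675.

0.675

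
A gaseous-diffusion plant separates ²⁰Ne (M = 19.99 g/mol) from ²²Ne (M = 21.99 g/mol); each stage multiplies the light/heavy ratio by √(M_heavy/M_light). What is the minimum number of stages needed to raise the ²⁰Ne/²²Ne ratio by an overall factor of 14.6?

Per stage α = (21.99/19.99)^(1/2) = 1.10005^0.5, giving ln α = 0.04768.
Need α^N ≥ 14.6 ⇒ N ≥ ln(14.6) / ln α = 2.681 / 0.04768 = 56.23.
Rounding up, N = 57 stages.

57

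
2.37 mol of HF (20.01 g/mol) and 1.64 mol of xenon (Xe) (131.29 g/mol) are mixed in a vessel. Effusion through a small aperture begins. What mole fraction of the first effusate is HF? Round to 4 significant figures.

0.7873

Effusion rate of each component ∝ n_i/√M_i (partial pressure × 1/√M).
x_HF(eff) = (n_HF/√M_HF) / (n_HF/√M_HF + n_Xe/√M_Xe)
= (2.37/√20.01) / (2.37/√20.01 + 1.64/√131.29) = 0.5298/(0.5298 + 0.1431) = 0.7873.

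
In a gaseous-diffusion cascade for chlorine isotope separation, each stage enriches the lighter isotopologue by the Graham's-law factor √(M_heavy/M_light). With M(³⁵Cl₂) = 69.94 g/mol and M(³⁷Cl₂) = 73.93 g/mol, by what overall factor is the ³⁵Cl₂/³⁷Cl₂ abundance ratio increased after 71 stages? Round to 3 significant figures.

The single-stage factor is √(M_heavy/M_light), so 71 stages give [√(73.93/69.94)]^71 = (73.93/69.94)^(71/2).
= 1.05705^(71/2) = 7.17.

7.17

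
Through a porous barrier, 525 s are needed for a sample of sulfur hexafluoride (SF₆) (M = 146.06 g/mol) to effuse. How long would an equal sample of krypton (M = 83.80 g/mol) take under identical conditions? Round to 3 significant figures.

Using Graham's law: t_Kr/t_SF₆ = √(M_Kr/M_SF₆) = √(83.80/146.06) = √0.5737 = 0.7575.
So the time for Kr is 525 × 0.7575 = 398 s.

398 s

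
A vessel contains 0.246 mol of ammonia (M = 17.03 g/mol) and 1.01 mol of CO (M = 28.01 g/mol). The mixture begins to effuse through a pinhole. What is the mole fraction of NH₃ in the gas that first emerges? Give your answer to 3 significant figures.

Effusion rate of each component ∝ n_i/√M_i (partial pressure × 1/√M).
So x_NH₃ in the escaping gas = (n_NH₃/√M_NH₃) / Σ(n_i/√M_i)
= (0.246/√17.03) / (0.246/√17.03 + 1.01/√28.01) = 0.05961/(0.05961 + 0.1908) = 0.238.

0.238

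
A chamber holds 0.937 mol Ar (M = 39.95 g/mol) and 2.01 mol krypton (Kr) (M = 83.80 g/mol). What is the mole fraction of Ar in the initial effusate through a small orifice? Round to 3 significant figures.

Each component's effusion rate ∝ (its partial pressure)·(1/√M) ∝ n_i/√M_i.
Mole fraction of Ar in the effusate = (n_Ar/√M_Ar) / (n_Ar/√M_Ar + n_Kr/√M_Kr)
= (0.937/√39.95) / (0.937/√39.95 + 2.01/√83.80) = 0.1482/(0.1482 + 0.2196) = 0.403.

0.403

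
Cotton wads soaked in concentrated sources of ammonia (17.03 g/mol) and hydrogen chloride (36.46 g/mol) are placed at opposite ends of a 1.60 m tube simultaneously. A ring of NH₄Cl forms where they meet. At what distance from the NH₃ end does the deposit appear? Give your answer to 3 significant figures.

0.950 m

Distances travelled in equal time are proportional to diffusion rates, so d_NH₃/d_HCl = √(M_HCl/M_NH₃) = √(36.46/17.03) = 1.463.
With d_NH₃ + d_HCl = 1.60 m, d_HCl = 1.60/(1 + 1.463) = 0.6496 m.
d_NH₃ = 1.60 − 0.6496 = 0.950 m.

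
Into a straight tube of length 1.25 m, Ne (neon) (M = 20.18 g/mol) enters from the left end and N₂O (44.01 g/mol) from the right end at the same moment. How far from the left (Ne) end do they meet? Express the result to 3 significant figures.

The fronts meet when d_Ne + d_N₂O = L with d_Ne/d_N₂O = √(M_N₂O/M_Ne) (Graham's law). Here √(M_N₂O/M_Ne) = √(44.01/20.18) = 1.477.
With d_Ne + d_N₂O = 1.25 m, d_N₂O = 1.25/(1 + 1.477) = 0.5047 m.
d_Ne = 1.25 − 0.5047 = 0.745 m.

0.745 m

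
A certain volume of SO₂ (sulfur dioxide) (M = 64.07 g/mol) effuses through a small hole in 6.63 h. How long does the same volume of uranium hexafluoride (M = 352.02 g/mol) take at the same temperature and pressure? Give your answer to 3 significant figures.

Since effusion rate ∝ 1/√M, t_UF₆/t_SO₂ = √(M_UF₆/M_SO₂) = √(352.02/64.07) = √5.494 = 2.344.
So the time for UF₆ is 6.63 × 2.344 = 15.5 h.

15.5 h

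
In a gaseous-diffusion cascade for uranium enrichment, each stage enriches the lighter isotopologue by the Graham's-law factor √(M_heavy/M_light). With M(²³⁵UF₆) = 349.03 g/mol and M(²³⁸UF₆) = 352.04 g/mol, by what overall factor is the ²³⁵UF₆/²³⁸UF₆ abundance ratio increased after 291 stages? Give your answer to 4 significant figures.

3.488

The single-stage factor is √(M_heavy/M_light), so 291 stages give [√(352.04/349.03)]^291 = (352.04/349.03)^(291/2).
= 1.00862^(291/2) = 3.488.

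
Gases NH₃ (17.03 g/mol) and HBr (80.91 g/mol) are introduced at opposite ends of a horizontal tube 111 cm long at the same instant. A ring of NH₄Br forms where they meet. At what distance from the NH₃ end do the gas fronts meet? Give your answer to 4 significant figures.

76.09 cm

In equal time, each gas travels a distance ∝ its rate ∝ 1/√M, so d_NH₃/d_HBr = √(M_HBr/M_NH₃) = √(80.91/17.03) = 2.180.
With d_NH₃ + d_HBr = 111 cm, d_HBr = 111/(1 + 2.180) = 34.91 cm.
d_NH₃ = 111 − 34.91 = 76.09 cm.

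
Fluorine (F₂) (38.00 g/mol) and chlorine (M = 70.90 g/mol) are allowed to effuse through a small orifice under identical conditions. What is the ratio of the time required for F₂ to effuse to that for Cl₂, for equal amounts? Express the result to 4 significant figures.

0.7321

By Graham's law, t_F₂/t_Cl₂ = √(M_F₂/M_Cl₂) = √(38.00/70.90) = √0.5360 = 0.7321.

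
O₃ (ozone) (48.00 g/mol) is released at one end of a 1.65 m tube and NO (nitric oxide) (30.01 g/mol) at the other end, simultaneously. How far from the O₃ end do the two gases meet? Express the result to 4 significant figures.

In equal time, each gas travels a distance ∝ its rate ∝ 1/√M, so d_O₃/d_NO = √(M_NO/M_O₃) = √(30.01/48.00) = 0.7907.
With d_O₃ + d_NO = 1.65 m, d_NO = 1.65/(1 + 0.7907) = 0.9214 m.
d_O₃ = 1.65 − 0.9214 = 0.7286 m.

0.7286 m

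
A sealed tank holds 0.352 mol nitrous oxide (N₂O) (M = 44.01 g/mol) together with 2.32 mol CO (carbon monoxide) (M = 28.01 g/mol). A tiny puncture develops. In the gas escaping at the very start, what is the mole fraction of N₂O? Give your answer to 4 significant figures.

0.1080

Each component's effusion rate ∝ (its partial pressure)·(1/√M) ∝ n_i/√M_i.
So x_N₂O in the escaping gas = (n_N₂O/√M_N₂O) / Σ(n_i/√M_i)
= (0.352/√44.01) / (0.352/√44.01 + 2.32/√28.01) = 0.05306/(0.05306 + 0.4384) = 0.1080.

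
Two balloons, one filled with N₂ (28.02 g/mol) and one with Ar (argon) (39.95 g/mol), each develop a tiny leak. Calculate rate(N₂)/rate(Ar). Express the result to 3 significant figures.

Since effusion rate ∝ 1/√M, rate_N₂/rate_Ar = √(M_Ar/M_N₂) = √(39.95/28.02) = √1.426 = 1.19.

1.19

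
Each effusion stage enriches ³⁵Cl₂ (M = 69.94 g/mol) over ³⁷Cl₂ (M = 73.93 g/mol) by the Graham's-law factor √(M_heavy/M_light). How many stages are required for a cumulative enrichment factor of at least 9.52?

With α = √(73.93/69.94) per stage, ln α = ½ ln(1.05705) = 0.02774.
Need α^N ≥ 9.52 ⇒ N ≥ ln(9.52) / ln α = 2.253 / 0.02774 = 81.23.
Minimum whole number of stages: N = 82.

82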